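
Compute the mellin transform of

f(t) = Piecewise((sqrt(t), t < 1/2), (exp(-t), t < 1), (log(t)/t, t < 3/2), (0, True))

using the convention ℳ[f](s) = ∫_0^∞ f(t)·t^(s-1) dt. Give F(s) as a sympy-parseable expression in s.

cuts at 1/2, 1: linearity sums the 3 kernel integrals
on [0, 1/2): add ∫ sqrt(t)·t^(s-1) dt
on [1/2, 1) integrate f = exp(-t) against the kernel
over [1, 3/2), the kernel integral of log(t)/t enters the sum

(3*2**s*(2*s + 1)*(s**2 - 2*s + 1)*uppergamma(s, 1/2) - 3*2**s*(2*s + 1)*(s**2 - 2*s + 1)*uppergamma(s, 1) + 3*2**s*(2*s + 1) + 3**s*s*(2*s + 1)*(-2*log(2) + 2*log(3)) - 2*3**s*(2*s + 1) + 3**s*(2*s + 1)*(-2*log(3) + 2*log(2)) + 3*sqrt(2)*(s**2 - 2*s + 1))/(3*2**s*(2*s + 1)*(s**2 - 2*s + 1))
  Re(s) > -1/2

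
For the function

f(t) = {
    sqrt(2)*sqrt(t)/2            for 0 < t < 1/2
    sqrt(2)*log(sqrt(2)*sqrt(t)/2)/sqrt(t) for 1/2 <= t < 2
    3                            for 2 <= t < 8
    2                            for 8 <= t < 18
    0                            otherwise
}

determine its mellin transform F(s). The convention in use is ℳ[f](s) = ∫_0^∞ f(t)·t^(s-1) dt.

the common scale on t comes off first: sqrt(t)/2 on [0, 1); 2*log(sqrt(t)/2)/sqrt(t) on [1, 4); 3 on [4, 16); …
peel off the power substitution: t/2 on [0, 1); 2*log(t/2)/t on [1, 2); 3 on [2, 4); …
peel off the common scale on t: t on [0, 1/2); log(t)/t on [1/2, 1); 3 on [1, 2); …
f breaks at 1/2, 2, 8 into 4 integrals to sum
on [0, 1/2) integrate f = sqrt(2)*sqrt(t)/2 against the kernel
∫ over [1/2, 2) of sqrt(2)*log(sqrt(2)*sqrt(t)/2)/sqrt(t)·t^(s-1) joins the sum
[2, 8) adds the kernel integral of 3
segment 8 to 18 holds 2; add its integral

(16**s*(2*s + 1)*(4*s**2 - 4*s + 1) - 2**(2*s + 1)*s*(2*s + 1) + 2*36**s*(2*s + 1)*(4*s**2 - 4*s + 1) - 3*4**s*(2*s + 1)*(4*s**2 - 4*s + 1) + 8*s**2*(2*s + 1)*log(2) - 4*s*(2*s + 1)*log(2) + 4*s*(2*s + 1) + s*(4*s**2 - 4*s + 1))/(2**s*s*(2*s + 1)*(4*s**2 - 4*s + 1))
  Re(s) > -1/2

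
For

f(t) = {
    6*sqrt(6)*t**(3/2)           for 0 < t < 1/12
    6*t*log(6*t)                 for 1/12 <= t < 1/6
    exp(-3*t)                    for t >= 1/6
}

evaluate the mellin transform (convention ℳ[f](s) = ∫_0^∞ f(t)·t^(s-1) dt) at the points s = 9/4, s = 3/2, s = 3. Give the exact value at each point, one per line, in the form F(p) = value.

the common scale on t comes off first: 2*sqrt(2)*t**(3/2) on [0, 1/4); 2*t*log(2*t) on [1/4, 1/2); exp(-t) on [1/2, ∞)
reversing the common scale on t: t**(3/2) on [0, 1/2); t*log(t) on [1/2, 1); exp(-t/2) on [1, ∞)
split f at 1/12, 1/6: ℳ[f](s) collects 3 kernel integrals
∫ over [0, 1/12) of 6*sqrt(6)*t**(3/2)·t^(s-1) joins the sum
∫ 6*t*log(6*t)·t^(s-1) over [1/12, 1/6)
∫ exp(-3*t)·t^(s-1) over [1/6, ∞)

F(9/4) = sqrt(2)*3**(3/4)*(-960*2**(1/4) + 120 + 169*sqrt(2) + 390*log(2) + 40560*sqrt(2)*uppergamma(9/4, 1/2))/2190240
F(3/2) = sqrt(3)*((-71*sqrt(2) + 24 + 60*log(2) + 1200*sqrt(pi)*erfc(sqrt(2)/2))*exp(1/2) + 1200*sqrt(2))*exp(-1/2)/21600
F(3) = -5/18432 + sqrt(2)/31104 + log(2)/13824 + 13*exp(-1/2)/108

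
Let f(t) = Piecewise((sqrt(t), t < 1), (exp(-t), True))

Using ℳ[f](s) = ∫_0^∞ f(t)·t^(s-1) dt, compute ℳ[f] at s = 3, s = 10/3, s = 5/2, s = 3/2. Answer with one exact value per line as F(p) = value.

f breaks at 1 into 2 integrals to sum
on [0, 1) integrate f = sqrt(t) against the kernel
segment 1 to ∞ holds exp(-t); add its integral

F(3) = 2/7 + 5*exp(-1)
F(10/3) = 6/23 + uppergamma(10/3, 1)
F(5/2) = (E*(9*sqrt(pi)*erfc(1) + 4) + 30)*exp(-1)/12
F(3/2) = sqrt(pi)*erfc(1)/2 + exp(-1) + 1/2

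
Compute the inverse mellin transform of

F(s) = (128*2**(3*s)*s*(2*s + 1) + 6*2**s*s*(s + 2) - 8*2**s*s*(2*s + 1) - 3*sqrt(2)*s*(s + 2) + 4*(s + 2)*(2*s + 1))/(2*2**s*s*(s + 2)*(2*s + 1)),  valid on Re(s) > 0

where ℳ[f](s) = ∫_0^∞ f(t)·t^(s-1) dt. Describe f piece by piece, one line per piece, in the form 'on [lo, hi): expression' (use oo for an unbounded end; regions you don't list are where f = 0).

on [0, 1/2): 2
on [1/2, 1): 3*sqrt(t)/2
on [1, 4): 4*t**2

integrate the 3 segments split at 1/2, 1, then add the results
piece [0, 1/2): integrate 2 against the kernel
segment [1/2, 1) carries 3*sqrt(t)/2; integrate it
∫ 4*t**2·t^(s-1) over [1, 4)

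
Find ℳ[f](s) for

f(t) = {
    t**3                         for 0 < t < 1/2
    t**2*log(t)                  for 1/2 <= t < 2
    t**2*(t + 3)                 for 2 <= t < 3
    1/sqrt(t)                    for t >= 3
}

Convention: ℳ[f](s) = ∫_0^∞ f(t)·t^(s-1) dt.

strip the shared t-power: t on [0, 1/2); log(t) on [1/2, 2); t + 3 on [2, 3); …
split f at 1/2, 2, 3: ℳ[f](s) collects 4 kernel integrals
piece [0, 1/2): integrate t**3 against the kernel
on [1/2, 2): add ∫ t**2*log(t)·t^(s-1) dt
[2, 3) adds the kernel integral of t**2*(t + 3)
segment [3, ∞) carries 1/sqrt(t); integrate it

(480*2**(2*s)*(1 - 2*s)*(s + 2)**2 + 96*2**(2*s)*(s + 2)*(s + 3)*(2*s - 1)*log(2) - 288*2**(2*s)*(s + 2)*(2*s - 1) - 96*2**(2*s)*(s + 3)*(2*s - 1) - 16*sqrt(3)*6**s*(s + 2)**2*(s + 3) + 1296*6**s*(s + 2)**2*(2*s - 1) + 648*6**s*(s + 2)*(2*s - 1) + 3*(s + 2)**2*(2*s - 1) + 6*(s + 2)*(s + 3)*(2*s - 1)*log(2) + 6*(s + 3)*(2*s - 1))/(24*2**s*(s + 2)**2*(s + 3)*(2*s - 1))
  -3 < Re(s) < 1/2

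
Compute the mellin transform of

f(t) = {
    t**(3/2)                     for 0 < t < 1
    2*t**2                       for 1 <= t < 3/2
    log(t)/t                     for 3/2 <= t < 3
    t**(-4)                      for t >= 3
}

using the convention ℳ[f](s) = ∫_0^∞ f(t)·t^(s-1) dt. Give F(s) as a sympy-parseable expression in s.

treat the 4 regions marked off by 1, 3/2, 3 separately and sum
[0, 1) adds the kernel integral of t**(3/2)
for t in [1, 3/2): the term is ∫ 2*t**2·t^(s-1)
segment [3/2, 3) carries log(t)/t; integrate it
∫ t**(-4)·t^(s-1) over [3, ∞)

(324*2**s*(s - 4)*(s + 2)*(s**2 - 2*s + 1) - 324*2**s*(s - 4)*(2*s + 3)*(s**2 - 2*s + 1) - 108*3**s*s*(s - 4)*(s + 2)*(2*s + 3)*log(3) + 108*3**s*s*(s - 4)*(s + 2)*(2*s + 3)*log(2) - 108*3**s*(s - 4)*(s + 2)*(2*s + 3)*log(2) + 108*3**s*(s - 4)*(s + 2)*(2*s + 3) + 108*3**s*(s - 4)*(s + 2)*(2*s + 3)*log(3) + 729*3**s*(s - 4)*(2*s + 3)*(s**2 - 2*s + 1) + 54*6**s*s*(s - 4)*(s + 2)*(2*s + 3)*log(3) - 54*6**s*(s - 4)*(s + 2)*(2*s + 3)*log(3) - 54*6**s*(s - 4)*(s + 2)*(2*s + 3) - 2*6**s*(s + 2)*(2*s + 3)*(s**2 - 2*s + 1))/(162*2**s*(s - 4)*(s + 2)*(2*s + 3)*(s**2 - 2*s + 1))
  -3/2 < Re(s) < 4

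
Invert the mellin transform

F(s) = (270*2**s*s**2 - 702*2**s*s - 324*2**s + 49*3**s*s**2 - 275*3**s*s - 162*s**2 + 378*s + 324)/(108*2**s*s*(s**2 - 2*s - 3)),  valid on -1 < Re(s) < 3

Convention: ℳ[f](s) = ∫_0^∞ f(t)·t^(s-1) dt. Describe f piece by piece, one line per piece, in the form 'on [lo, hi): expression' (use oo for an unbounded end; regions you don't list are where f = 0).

on [0, 1/2): t
on [1/2, 1): 2*t + 1
on [1, 3/2): t/2
on [3/2, oo): t**(-3)

summing 4 kernel integrals split by 1/2, 1, 3/2 yields ℳ[f](s)
between 0 and 1/2 the integrand is t·t^(s-1)
over [1/2, 1), the kernel integral of (2*t + 1) enters the sum
segment 1 to 3/2 holds t/2; add its integral
between 3/2 and ∞ the integrand is t**(-3)·t^(s-1)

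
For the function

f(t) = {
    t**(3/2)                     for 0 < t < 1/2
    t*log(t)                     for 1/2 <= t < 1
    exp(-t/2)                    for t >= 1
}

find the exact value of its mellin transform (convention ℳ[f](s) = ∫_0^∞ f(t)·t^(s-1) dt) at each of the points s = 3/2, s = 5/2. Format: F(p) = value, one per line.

decompose at 1/2, 1; ℳ[f](s) sums the 3 pieces' integrals
[0, 1/2) adds the kernel integral of t**(3/2)
[1/2, 1) adds the kernel integral of t*log(t)
∫ over [1, ∞) of exp(-t/2)·t^(s-1) joins the sum

F(3/2) = -71/600 + sqrt(2)/50 + sqrt(2)*log(2)/20 + sqrt(2)*sqrt(pi)*erfc(sqrt(2)/2) + 2*exp(-1/2)
F(5/2) = -207/3136 + sqrt(2)/196 + sqrt(2)*log(2)/56 + 3*sqrt(2)*sqrt(pi)*erfc(sqrt(2)/2) + 8*exp(-1/2)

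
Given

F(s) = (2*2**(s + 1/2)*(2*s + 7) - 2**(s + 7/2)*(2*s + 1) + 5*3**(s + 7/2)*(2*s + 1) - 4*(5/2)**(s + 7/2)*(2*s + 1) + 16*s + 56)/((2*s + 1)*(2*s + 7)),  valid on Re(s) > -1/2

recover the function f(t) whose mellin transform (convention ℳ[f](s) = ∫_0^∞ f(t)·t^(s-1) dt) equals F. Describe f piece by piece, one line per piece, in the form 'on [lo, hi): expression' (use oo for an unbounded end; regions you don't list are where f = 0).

f breaks at 1, 2, 5/2 into 4 integrals to sum
segment [0, 1) carries 5*sqrt(t); integrate it
on [1, 2) integrate f = sqrt(t) against the kernel
segment [2, 5/2) carries t**(7/2)/2; integrate it
∫ 5*t**(7/2)/2·t^(s-1) over [5/2, 3)

on [0, 1): 5*sqrt(t)
on [1, 2): sqrt(t)
on [2, 5/2): t**(7/2)/2
on [5/2, 3): 5*t**(7/2)/2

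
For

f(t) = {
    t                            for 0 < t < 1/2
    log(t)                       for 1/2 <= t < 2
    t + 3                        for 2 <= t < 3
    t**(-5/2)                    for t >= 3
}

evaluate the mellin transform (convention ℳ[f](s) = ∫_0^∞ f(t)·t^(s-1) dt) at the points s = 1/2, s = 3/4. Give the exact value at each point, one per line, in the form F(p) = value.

cuts at 1/2, 2, 3: linearity sums the 4 kernel integrals
[0, 1/2) adds the kernel integral of t
on [1/2, 2) integrate f = log(t) against the kernel
segment 2 to 3 holds (t + 3); add its integral
the [3, ∞) slice contributes ∫ t**(-5/2)·t^(s-1) dt

F(1/2) = sqrt(2)*(-330 + sqrt(2) + 108*log(2) + 144*sqrt(6))/36
F(3/4) = 2**(1/4)*(-436*sqrt(2) + 2*2**(3/4)*3**(1/4) + 65 + log(2**(42 + 84*sqrt(2))) + 180*6**(3/4))/63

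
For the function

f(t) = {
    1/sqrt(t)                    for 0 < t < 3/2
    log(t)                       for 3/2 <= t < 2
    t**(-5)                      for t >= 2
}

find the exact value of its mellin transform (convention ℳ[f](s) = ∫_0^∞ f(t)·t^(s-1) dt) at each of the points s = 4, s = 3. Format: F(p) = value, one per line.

F(4) = -81*log(3)/64 - 47/256 + 27*sqrt(6)/56 + 337*log(2)/64
F(3) = -9*log(3)/8 - 7/18 + 9*sqrt(6)/20 + 91*log(2)/24

reversing the shared t-power: sqrt(t) on [0, 3/2); t*log(t) on [3/2, 2); t**(-4) on [2, ∞)
cuts at 3/2, 2: linearity sums the 3 kernel integrals
on [0, 3/2) integrate f = 1/sqrt(t) against the kernel
the [3/2, 2) slice contributes ∫ log(t)·t^(s-1) dt
on [2, ∞): add ∫ t**(-5)·t^(s-1) dt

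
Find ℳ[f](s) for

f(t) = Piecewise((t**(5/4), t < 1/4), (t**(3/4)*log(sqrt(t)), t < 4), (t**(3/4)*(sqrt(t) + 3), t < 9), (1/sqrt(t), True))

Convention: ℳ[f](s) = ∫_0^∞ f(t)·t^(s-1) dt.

peel off the shared t-power: t**(3/4) on [0, 1/4); t**(1/4)*log(sqrt(t)) on [1/4, 4); t**(1/4)*(sqrt(t) + 3) on [4, 9); …
peel off the power substitution: t**(3/2) on [0, 1/2); sqrt(t)*log(t) on [1/2, 2); sqrt(t)*(t + 3) on [2, 3); …
reversing the shared t-power: t on [0, 1/2); log(t) on [1/2, 2); t + 3 on [2, 3); …
treat the 4 regions marked off by 1/4, 4, 9 separately and sum
the [0, 1/4) slice contributes ∫ t**(5/4)·t^(s-1) dt
over [1/4, 4), the kernel integral of t**(3/4)*log(sqrt(t)) enters the sum
[4, 9) adds the kernel integral of t**(3/4)*(sqrt(t) + 3)
segment [9, ∞) carries 1/sqrt(t); integrate it

2**(1/2 - 2*s)*(720*2**(4*s)*(1 - 2*s)*(4*s + 3)**2 + 144*2**(4*s)*(2*s - 1)*(4*s + 3)*(4*s + 5)*log(2) - 864*2**(4*s)*(2*s - 1)*(4*s + 3) - 288*2**(4*s)*(2*s - 1)*(4*s + 5) + 648*6**(2*s + 1/2)*(2*s - 1)*(4*s + 3)**2 + 648*6**(2*s + 1/2)*(2*s - 1)*(4*s + 3) - 2*sqrt(3)*6**(2*s + 1/2)*(4*s + 3)**2*(4*s + 5) + 9*(2*s - 1)*(4*s + 3)**2 + 18*(2*s - 1)*(4*s + 3)*(4*s + 5)*log(2) + 36*(2*s - 1)*(4*s + 5))/(18*(2*s - 1)*(4*s + 3)**2*(4*s + 5))
  -5/4 < Re(s) < 1/2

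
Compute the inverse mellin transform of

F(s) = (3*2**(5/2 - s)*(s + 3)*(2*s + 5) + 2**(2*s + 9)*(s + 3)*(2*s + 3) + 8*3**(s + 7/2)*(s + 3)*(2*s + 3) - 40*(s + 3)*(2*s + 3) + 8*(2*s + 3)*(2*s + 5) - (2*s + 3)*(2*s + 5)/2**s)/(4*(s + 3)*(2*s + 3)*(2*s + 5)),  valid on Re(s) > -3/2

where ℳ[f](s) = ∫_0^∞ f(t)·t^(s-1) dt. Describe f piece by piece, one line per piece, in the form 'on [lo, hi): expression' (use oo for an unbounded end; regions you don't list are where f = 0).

treat the 4 regions marked off by 1/2, 1, 3 separately and sum
segment [0, 1/2) carries 6*t**(3/2); integrate it
∫ over [1/2, 1) of 2*t**3·t^(s-1) joins the sum
piece [1, 3): integrate 5*t**(5/2) against the kernel
for t in [3, 4): the term is ∫ 2*t**(5/2)·t^(s-1)

on [0, 1/2): 6*t**(3/2)
on [1/2, 1): 2*t**3
on [1, 3): 5*t**(5/2)
on [3, 4): 2*t**(5/2)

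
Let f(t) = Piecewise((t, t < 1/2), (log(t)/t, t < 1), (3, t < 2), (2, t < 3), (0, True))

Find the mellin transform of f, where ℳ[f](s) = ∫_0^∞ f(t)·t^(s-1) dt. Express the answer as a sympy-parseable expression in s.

(2*2**(2*s)*(s + 1)*(s**2 - 2*s + 1) - 2*2**s*s*(s + 1) - 6*2**s*(s + 1)*(s**2 - 2*s + 1) + 4*6**s*(s + 1)*(s**2 - 2*s + 1) + 4*s**2*(s + 1)*log(2) - 4*s*(s + 1)*log(2) + 4*s*(s + 1) + s*(s**2 - 2*s + 1))/(2*2**s*s*(s + 1)*(s**2 - 2*s + 1))
  Re(s) > -1

summing 4 kernel integrals split by 1/2, 1, 2 yields ℳ[f](s)
on [0, 1/2): add ∫ t·t^(s-1) dt
segment [1/2, 1) carries log(t)/t; integrate it
between 1 and 2 the integrand is 3·t^(s-1)
∫ over [2, 3) of 2·t^(s-1) joins the sum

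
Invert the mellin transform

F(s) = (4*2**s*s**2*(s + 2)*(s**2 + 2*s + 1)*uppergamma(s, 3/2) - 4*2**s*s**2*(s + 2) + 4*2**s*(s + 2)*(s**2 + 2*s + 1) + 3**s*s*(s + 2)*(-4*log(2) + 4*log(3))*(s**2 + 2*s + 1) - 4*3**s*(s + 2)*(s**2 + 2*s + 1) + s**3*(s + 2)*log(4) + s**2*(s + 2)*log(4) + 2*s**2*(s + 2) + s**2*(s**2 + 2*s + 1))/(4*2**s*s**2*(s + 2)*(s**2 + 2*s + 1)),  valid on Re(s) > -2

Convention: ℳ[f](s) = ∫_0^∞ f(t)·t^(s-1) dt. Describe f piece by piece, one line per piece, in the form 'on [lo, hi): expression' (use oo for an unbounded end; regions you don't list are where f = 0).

decompose at 1/2, 1, 3/2; ℳ[f](s) sums the 4 pieces' integrals
between 0 and 1/2 the integrand is t**2·t^(s-1)
segment 1/2 to 1 holds t*log(t); add its integral
the [1, 3/2) slice contributes ∫ log(t)·t^(s-1) dt
segment 3/2 to ∞ holds exp(-t); add its integral

on [0, 1/2): t**2
on [1/2, 1): t*log(t)
on [1, 3/2): log(t)
on [3/2, oo): exp(-t)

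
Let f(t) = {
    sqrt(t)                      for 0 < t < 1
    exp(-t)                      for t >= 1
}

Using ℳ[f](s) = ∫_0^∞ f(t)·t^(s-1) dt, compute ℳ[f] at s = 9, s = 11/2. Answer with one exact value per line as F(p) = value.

along the cuts 1, ℳ[f](s) splits into 2 integrals
∫ over [0, 1) of sqrt(t)·t^(s-1) joins the sum
segment [1, ∞) carries exp(-t); integrate it

F(9) = 2/19 + 109601*exp(-1)
F(11/2) = (E*(16 + 2835*sqrt(pi)*erfc(1)) + 11490)*exp(-1)/96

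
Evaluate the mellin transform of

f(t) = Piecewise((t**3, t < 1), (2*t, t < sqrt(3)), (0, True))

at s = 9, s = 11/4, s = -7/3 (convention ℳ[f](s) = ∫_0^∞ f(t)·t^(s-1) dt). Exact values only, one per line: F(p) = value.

remove the power substitution first: t**(3/2) on [0, 1); 2*sqrt(t) on [1, 3)
decompose at 1; ℳ[f](s) sums the 2 pieces' integrals
∫ over [0, 1) of t**3·t^(s-1) joins the sum
piece [1, sqrt(3)): integrate 2*t against the kernel

F(9) = 2909/60
F(11/4) = -124/345 + 8*3**(7/8)/5
F(-7/3) = 3 - 3**(1/3)/2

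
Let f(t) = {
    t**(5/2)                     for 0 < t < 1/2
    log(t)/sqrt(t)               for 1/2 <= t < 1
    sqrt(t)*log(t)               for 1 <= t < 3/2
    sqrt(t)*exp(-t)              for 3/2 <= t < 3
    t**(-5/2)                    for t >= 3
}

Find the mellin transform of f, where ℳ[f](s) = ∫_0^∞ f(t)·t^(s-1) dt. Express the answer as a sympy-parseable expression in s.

2**(-s - 1/2)*(108*2**(s + 1/2)*(-2*s + (s + 1/2)**2)*(s - 5/2)*(s + 1/2)**2*(s + 5/2)*uppergamma(s + 1/2, 3/2) - 108*2**(s + 1/2)*(-2*s + (s + 1/2)**2)*(s - 5/2)*(s + 1/2)**2*(s + 5/2)*uppergamma(s + 1/2, 3) + 108*2**(s + 1/2)*(-2*s + (s + 1/2)**2)*(s - 5/2)*(s + 5/2) - 108*2**(s + 1/2)*(s - 5/2)*(s + 1/2)**2*(s + 5/2) - 108*3**(s + 1/2)*(-2*s + (s + 1/2)**2)*(s - 5/2)*(s + 1/2)*(s + 5/2)*log(2) + 108*3**(s + 1/2)*(-2*s + (s + 1/2)**2)*(s - 5/2)*(s + 1/2)*(s + 5/2)*log(3) - 108*3**(s + 1/2)*(-2*s + (s + 1/2)**2)*(s - 5/2)*(s + 5/2) - 4*6**(s + 1/2)*(-2*s + (s + 1/2)**2)*(s + 1/2)**2*(s + 5/2) + 27*(-2*s + (s + 1/2)**2)*(s - 5/2)*(s + 1/2)**2 + 216*(s - 5/2)*(s + 1/2)**3*(s + 5/2)*log(2) - 216*(s - 5/2)*(s + 1/2)**2*(s + 5/2)*log(2) + 216*(s - 5/2)*(s + 1/2)**2*(s + 5/2))/(108*(-2*s + (s + 1/2)**2)*(s - 5/2)*(s + 1/2)**2*(s + 5/2))
  -5/2 < Re(s) < 5/2

remove the shared t-power first: t**2 on [0, 1/2); log(t)/t on [1/2, 1); log(t) on [1, 3/2); …
linearity at 1/2, 1, 3/2, 3 turns ℳ[f](s) into 5 summed integrals
∫ t**(5/2)·t^(s-1) over [0, 1/2)
segment 1/2 to 1 holds log(t)/sqrt(t); add its integral
segment 1 to 3/2 holds sqrt(t)*log(t); add its integral
on [3/2, 3) integrate f = sqrt(t)*exp(-t) against the kernel
∫ over [3, ∞) of t**(-5/2)·t^(s-1) joins the sum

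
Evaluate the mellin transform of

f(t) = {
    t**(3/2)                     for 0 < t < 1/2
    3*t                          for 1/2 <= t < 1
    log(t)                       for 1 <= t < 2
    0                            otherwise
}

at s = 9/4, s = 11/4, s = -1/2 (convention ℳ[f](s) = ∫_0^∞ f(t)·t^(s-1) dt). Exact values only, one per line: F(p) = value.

F(9/4) = -1253*2**(1/4)/1620 - 3*2**(3/4)/52 + 1180/1053 + 16*2**(1/4)*log(2)/9
F(11/4) = -8583*2**(3/4)/16456 - 2**(1/4)/20 + 564/605 + 16*2**(3/4)*log(2)/11
F(-1/2) = -5*sqrt(2) - sqrt(2)*log(2) + 21/2

f breaks at 1/2, 1 into 3 integrals to sum
∫ over [0, 1/2) of t**(3/2)·t^(s-1) joins the sum
[1/2, 1) adds the kernel integral of 3*t
on [1, 2) integrate f = log(t) against the kernel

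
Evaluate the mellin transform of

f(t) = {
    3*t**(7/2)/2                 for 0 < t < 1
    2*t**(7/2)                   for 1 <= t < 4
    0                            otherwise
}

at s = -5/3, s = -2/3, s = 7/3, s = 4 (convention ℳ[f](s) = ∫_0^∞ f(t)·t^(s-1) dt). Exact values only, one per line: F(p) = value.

F(-5/3) = -3/11 + 96*2**(2/3)/11
F(-2/3) = -3/17 + 384*2**(2/3)/17
F(7/3) = -3/35 + 24576*2**(2/3)/35
F(4) = 131071/15

split f at 1: ℳ[f](s) collects 2 kernel integrals
[0, 1) adds the kernel integral of 3*t**(7/2)/2
between 1 and 4 the integrand is 2*t**(7/2)·t^(s-1)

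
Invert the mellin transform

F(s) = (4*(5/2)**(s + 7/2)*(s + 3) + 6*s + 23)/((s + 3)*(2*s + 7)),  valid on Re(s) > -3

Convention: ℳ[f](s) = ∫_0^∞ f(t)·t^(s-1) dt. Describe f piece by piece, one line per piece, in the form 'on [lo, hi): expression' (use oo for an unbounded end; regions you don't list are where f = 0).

on [0, 1): 5*t**3
on [1, 5/2): 2*t**(7/2)

split f at 1: ℳ[f](s) collects 2 kernel integrals
piece [0, 1): integrate 5*t**3 against the kernel
∫ over [1, 5/2) of 2*t**(7/2)·t^(s-1) joins the sum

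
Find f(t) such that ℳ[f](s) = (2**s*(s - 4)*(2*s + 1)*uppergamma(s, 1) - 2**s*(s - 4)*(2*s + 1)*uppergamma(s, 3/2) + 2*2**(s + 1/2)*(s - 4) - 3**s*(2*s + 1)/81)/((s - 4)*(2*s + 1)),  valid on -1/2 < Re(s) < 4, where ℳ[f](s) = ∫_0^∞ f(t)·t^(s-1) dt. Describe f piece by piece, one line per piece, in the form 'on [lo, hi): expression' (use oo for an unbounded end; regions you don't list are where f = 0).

on [0, 2): sqrt(t)
on [2, 3): exp(-t/2)
on [3, oo): t**(-4)

linearity at 2, 3 turns ℳ[f](s) into 3 summed integrals
segment [0, 2) carries sqrt(t); integrate it
for t in [2, 3): the term is ∫ exp(-t/2)·t^(s-1)
[3, ∞) adds the kernel integral of t**(-4)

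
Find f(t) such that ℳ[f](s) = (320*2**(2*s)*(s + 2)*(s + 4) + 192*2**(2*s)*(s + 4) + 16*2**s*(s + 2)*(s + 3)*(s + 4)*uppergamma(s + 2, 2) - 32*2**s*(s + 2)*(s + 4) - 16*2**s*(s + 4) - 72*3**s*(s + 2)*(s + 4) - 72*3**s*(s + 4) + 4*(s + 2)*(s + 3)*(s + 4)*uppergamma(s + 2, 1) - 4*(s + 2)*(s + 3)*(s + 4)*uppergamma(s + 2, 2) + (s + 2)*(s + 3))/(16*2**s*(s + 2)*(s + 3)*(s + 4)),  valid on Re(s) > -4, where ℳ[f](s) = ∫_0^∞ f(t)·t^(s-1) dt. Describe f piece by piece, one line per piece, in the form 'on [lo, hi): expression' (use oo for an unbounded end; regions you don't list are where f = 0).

on [0, 1/2): t**4
on [1/2, 1): t**2*exp(-2*t)
on [1, 3/2): t**2*(t + 1)
on [3/2, 2): t**2*(t + 3)
on [2, oo): t**2*exp(-t)

undo the shared t-power: t**2 on [0, 1/2); exp(-2*t) on [1/2, 1); t + 1 on [1, 3/2); …
breakpoints 1/2, 1, 3/2, 2: one integral from each of the 5 segments
for t in [0, 1/2): the term is ∫ t**4·t^(s-1)
over [1/2, 1), the kernel integral of t**2*exp(-2*t) enters the sum
the [1, 3/2) slice contributes ∫ t**2*(t + 1)·t^(s-1) dt
∫ over [3/2, 2) of t**2*(t + 3)·t^(s-1) joins the sum
∫ t**2*exp(-t)·t^(s-1) over [2, ∞)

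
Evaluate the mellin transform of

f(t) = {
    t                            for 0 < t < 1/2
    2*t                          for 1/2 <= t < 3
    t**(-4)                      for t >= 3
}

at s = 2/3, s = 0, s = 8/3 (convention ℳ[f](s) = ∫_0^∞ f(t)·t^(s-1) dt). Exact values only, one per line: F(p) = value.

f breaks at 1/2, 3 into 3 integrals to sum
∫ over [0, 1/2) of t·t^(s-1) joins the sum
between 1/2 and 3 the integrand is 2*t·t^(s-1)
between 3 and ∞ the integrand is t**(-4)·t^(s-1)

F(2/3) = 2**(1/3)*(-81 + 973*6**(2/3))/540
F(0) = 1783/324
F(8/3) = 2**(1/3)*(-9 + 3910*6**(2/3))/528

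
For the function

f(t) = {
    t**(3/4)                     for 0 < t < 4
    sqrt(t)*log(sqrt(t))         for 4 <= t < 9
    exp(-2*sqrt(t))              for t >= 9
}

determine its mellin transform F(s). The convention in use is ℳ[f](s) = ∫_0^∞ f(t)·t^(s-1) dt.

invert the power substitution to get t**(3/2) on [0, 2); t*log(t) on [2, 3); exp(-2*t) on [3, ∞)
split f at 4, 9: ℳ[f](s) collects 3 kernel integrals
over [0, 4), the kernel integral of t**(3/4) enters the sum
the [4, 9) slice contributes ∫ sqrt(t)*log(sqrt(t))·t^(s-1) dt
on [9, ∞) integrate f = exp(-2*sqrt(t)) against the kernel

2*(-4*144**s*s*(4*s + 3)*log(2) - 2*144**s*(4*s + 3)*log(2) + 2*144**s*(4*s + 3) + 4*144**s*sqrt(2)*(4*s**2 + 4*s + 1) + 6*324**s*s*(4*s + 3)*log(3) - 3*324**s*(4*s + 3) + 3*324**s*(4*s + 3)*log(3) + 9**s*(4*s + 3)*(4*s**2 + 4*s + 1)*uppergamma(2*s, 6))/(36**s*(4*s + 3)*(4*s**2 + 4*s + 1))
  Re(s) > -3/4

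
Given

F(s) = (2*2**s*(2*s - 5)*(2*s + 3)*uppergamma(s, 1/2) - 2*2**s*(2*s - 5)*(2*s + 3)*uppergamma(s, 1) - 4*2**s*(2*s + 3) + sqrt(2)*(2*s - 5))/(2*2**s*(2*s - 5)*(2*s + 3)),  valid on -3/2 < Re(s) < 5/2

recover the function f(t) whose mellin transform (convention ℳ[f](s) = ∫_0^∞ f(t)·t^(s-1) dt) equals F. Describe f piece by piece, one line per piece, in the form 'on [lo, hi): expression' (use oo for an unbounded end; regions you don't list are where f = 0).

on [0, 1/2): t**(3/2)
on [1/2, 1): exp(-t)
on [1, oo): t**(-5/2)

integrate the 3 segments split at 1/2, 1, then add the results
[0, 1/2) adds the kernel integral of t**(3/2)
between 1/2 and 1 the integrand is exp(-t)·t^(s-1)
between 1 and ∞ the integrand is t**(-5/2)·t^(s-1)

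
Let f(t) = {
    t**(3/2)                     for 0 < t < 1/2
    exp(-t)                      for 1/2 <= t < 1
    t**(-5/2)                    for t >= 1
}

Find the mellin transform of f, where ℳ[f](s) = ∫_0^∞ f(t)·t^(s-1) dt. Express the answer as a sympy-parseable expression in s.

(2*2**s*(2*s - 5)*(2*s + 3)*uppergamma(s, 1/2) - 2*2**s*(2*s - 5)*(2*s + 3)*uppergamma(s, 1) - 4*2**s*(2*s + 3) + sqrt(2)*(2*s - 5))/(2*2**s*(2*s - 5)*(2*s + 3))
  -3/2 < Re(s) < 5/2

split f at 1/2, 1: ℳ[f](s) collects 3 kernel integrals
for t in [0, 1/2): the term is ∫ t**(3/2)·t^(s-1)
segment 1/2 to 1 holds exp(-t); add its integral
∫ t**(-5/2)·t^(s-1) over [1, ∞)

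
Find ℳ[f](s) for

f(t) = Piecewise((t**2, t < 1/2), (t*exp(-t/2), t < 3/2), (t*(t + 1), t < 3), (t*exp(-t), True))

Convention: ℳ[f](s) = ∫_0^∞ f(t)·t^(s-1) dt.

(8*2**(2*s)*(s + 1)*(s + 2)*uppergamma(s + 1, 1/4) - 8*2**(2*s)*(s + 1)*(s + 2)*uppergamma(s + 1, 3/4) + 4*2**s*(s + 1)*(s + 2)*uppergamma(s + 1, 3) - 15*3**s*(s + 1) - 6*3**s + 48*6**s*(s + 1) + 12*6**s + s + 1)/(4*2**s*(s + 1)*(s + 2))
  Re(s) > -2

undo the shared t-power: t on [0, 1/2); exp(-t/2) on [1/2, 3/2); t + 1 on [3/2, 3); …
the 4 pieces separated at 1/2, 3/2, 3 each add one integral
[0, 1/2) adds the kernel integral of t**2
∫ t*exp(-t/2)·t^(s-1) over [1/2, 3/2)
segment [3/2, 3) carries t*(t + 1); integrate it
on [3, ∞): add ∫ t*exp(-t)·t^(s-1) dt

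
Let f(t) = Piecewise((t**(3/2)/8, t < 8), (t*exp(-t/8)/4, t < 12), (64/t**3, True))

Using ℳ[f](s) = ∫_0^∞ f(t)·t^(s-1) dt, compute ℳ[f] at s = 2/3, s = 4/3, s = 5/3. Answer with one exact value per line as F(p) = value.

F(2/3) = -8*uppergamma(5/3, 3/2) + 2*2**(1/3)*3**(2/3)/63 + 8*uppergamma(5/3, 1) + 48*sqrt(2)/13
F(4/3) = -32*uppergamma(7/3, 3/2) + 4*2**(2/3)*3**(1/3)/15 + 192*sqrt(2)/17 + 32*uppergamma(7/3, 1)
F(5/3) = -64*uppergamma(8/3, 3/2) + 2*2**(1/3)*3**(2/3)/3 + 384*sqrt(2)/19 + 64*uppergamma(8/3, 1)

the common scale on t comes off first: sqrt(2)*t**(3/2)/4 on [0, 4); t*exp(-t/4)/2 on [4, 6); 8/t**3 on [6, ∞)
undo the common scale on t: t**(3/2) on [0, 2); t*exp(-t/2) on [2, 3); t**(-3) on [3, ∞)
invert the shared t-power to get sqrt(t) on [0, 2); exp(-t/2) on [2, 3); t**(-4) on [3, ∞)
integrate the 3 segments split at 8, 12, then add the results
segment [0, 8) carries t**(3/2)/8; integrate it
for t in [8, 12): the term is ∫ t*exp(-t/8)/4·t^(s-1)
[12, ∞) adds the kernel integral of 64/t**3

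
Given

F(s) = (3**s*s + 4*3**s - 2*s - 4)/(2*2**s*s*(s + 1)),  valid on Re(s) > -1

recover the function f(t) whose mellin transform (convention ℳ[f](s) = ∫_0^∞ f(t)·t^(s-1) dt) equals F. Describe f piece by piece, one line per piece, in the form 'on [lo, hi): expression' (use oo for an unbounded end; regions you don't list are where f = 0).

the 2 pieces separated at 1/2 each add one integral
on [0, 1/2): add ∫ t·t^(s-1) dt
over [1/2, 3/2), the kernel integral of (2 - t) enters the sum

on [0, 1/2): t
on [1/2, 3/2): 2 - t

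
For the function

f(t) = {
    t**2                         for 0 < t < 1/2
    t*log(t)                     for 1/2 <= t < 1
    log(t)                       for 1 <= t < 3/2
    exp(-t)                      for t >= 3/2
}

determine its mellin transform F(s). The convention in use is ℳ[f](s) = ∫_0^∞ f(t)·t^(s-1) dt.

f breaks at 1/2, 1, 3/2 into 4 integrals to sum
[0, 1/2) adds the kernel integral of t**2
for t in [1/2, 1): the term is ∫ t*log(t)·t^(s-1)
segment 1 to 3/2 holds log(t); add its integral
piece [3/2, ∞): integrate exp(-t) against the kernel

(4*2**s*s**2*(s + 2)*(s**2 + 2*s + 1)*uppergamma(s, 3/2) - 4*2**s*s**2*(s + 2) + 4*2**s*(s + 2)*(s**2 + 2*s + 1) + 3**s*s*(s + 2)*(-4*log(2) + 4*log(3))*(s**2 + 2*s + 1) - 4*3**s*(s + 2)*(s**2 + 2*s + 1) + s**3*(s + 2)*log(4) + s**2*(s + 2)*log(4) + 2*s**2*(s + 2) + s**2*(s**2 + 2*s + 1))/(4*2**s*s**2*(s + 2)*(s**2 + 2*s + 1))
  Re(s) > -2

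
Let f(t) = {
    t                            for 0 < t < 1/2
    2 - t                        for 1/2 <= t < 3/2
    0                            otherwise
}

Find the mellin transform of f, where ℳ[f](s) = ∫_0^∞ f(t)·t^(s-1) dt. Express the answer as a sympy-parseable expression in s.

treat the 2 regions marked off by 1/2 separately and sum
on [0, 1/2): add ∫ t·t^(s-1) dt
between 1/2 and 3/2 the integrand is (2 - t)·t^(s-1)

(3**s*s + 4*3**s - 2*s - 4)/(2*2**s*s*(s + 1))
  Re(s) > -1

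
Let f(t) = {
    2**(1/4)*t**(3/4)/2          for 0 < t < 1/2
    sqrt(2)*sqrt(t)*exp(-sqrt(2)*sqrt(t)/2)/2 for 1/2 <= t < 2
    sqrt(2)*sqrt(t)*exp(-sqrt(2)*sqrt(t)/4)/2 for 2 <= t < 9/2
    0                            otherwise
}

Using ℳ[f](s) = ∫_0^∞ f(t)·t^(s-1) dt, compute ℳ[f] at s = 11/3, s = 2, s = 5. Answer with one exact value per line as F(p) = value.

invert the common scale on t to get t**(3/4) on [0, 1/4); sqrt(t)*exp(-sqrt(t)) on [1/4, 1); sqrt(t)*exp(-sqrt(t)/2) on [1, 9/4)
strip the shared t-power: t**(1/4) on [0, 1/4); exp(-sqrt(t)) on [1/4, 1); exp(-sqrt(t)/2) on [1, 9/4)
invert the power substitution to get sqrt(t) on [0, 1/2); exp(-t) on [1/2, 1); exp(-t/2) on [1, 3/2)
summing 3 kernel integrals split by 1/2, 2 yields ℳ[f](s)
on [0, 1/2) integrate f = 2**(1/4)*t**(3/4)/2 against the kernel
∫ over [1/2, 2) of sqrt(2)*sqrt(t)*exp(-sqrt(2)*sqrt(t)/2)/2·t^(s-1) joins the sum
piece [2, 9/2): integrate sqrt(2)*sqrt(t)*exp(-sqrt(2)*sqrt(t)/4)/2 against the kernel

F(11/3) = -8192*uppergamma(25/3, 3/4) - 16*2**(2/3)*uppergamma(25/3, 1) + 3*2**(5/6)/848 + 16*2**(2/3)*uppergamma(25/3, 1/2) + 8192*uppergamma(25/3, 1/2)
F(2) = -12993*exp(-3/4) - 520*exp(-1) + sqrt(2)/44 + 20889*exp(-1/2)/2
F(5) = -8055338729409*exp(-3/4)/8 - 631302464*exp(-1) + sqrt(2)/736 + 12553134696189*exp(-1/2)/16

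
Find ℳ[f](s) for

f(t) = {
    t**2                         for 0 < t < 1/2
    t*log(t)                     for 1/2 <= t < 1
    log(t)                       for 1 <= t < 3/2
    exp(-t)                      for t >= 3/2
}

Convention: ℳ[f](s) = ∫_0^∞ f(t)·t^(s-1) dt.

(4*2**s*s**2*(s + 2)*(s**2 + 2*s + 1)*uppergamma(s, 3/2) - 4*2**s*s**2*(s + 2) + 4*2**s*(s + 2)*(s**2 + 2*s + 1) + 3**s*s*(s + 2)*(-4*log(2) + 4*log(3))*(s**2 + 2*s + 1) - 4*3**s*(s + 2)*(s**2 + 2*s + 1) + s**3*(s + 2)*log(4) + s**2*(s + 2)*log(4) + 2*s**2*(s + 2) + s**2*(s**2 + 2*s + 1))/(4*2**s*s**2*(s + 2)*(s**2 + 2*s + 1))
  Re(s) > -2

f breaks at 1/2, 1, 3/2 into 4 integrals to sum
the [0, 1/2) slice contributes ∫ t**2·t^(s-1) dt
between 1/2 and 1 the integrand is t*log(t)·t^(s-1)
∫ log(t)·t^(s-1) over [1, 3/2)
∫ exp(-t)·t^(s-1) over [3/2, ∞)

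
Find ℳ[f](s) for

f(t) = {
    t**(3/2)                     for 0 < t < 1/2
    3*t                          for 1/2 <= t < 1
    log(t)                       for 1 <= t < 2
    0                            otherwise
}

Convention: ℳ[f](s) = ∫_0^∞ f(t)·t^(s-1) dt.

(-2*2**(2*s)*(s + 1)*(2*s + 3) + 6*2**s*s**2*(2*s + 3) + 2*2**s*(s + 1)*(2*s + 3) + 4**s*s*(s + 1)*(2*s + 3)*log(4) + sqrt(2)*s**2*(s + 1) - 3*s**2*(2*s + 3))/(2*2**s*s**2*(s + 1)*(2*s + 3))
  Re(s) > -3/2

cuts at 1/2, 1: linearity sums the 3 kernel integrals
∫ t**(3/2)·t^(s-1) over [0, 1/2)
∫ over [1/2, 1) of 3*t·t^(s-1) joins the sum
on [1, 2): add ∫ log(t)·t^(s-1) dt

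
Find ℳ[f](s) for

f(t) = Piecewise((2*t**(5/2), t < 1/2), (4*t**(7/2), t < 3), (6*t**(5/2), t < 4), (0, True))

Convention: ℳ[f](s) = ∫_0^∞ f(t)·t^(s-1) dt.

the 3 pieces separated at 1/2, 3 each add one integral
for t in [0, 1/2): the term is ∫ 2*t**(5/2)·t^(s-1)
[1/2, 3) adds the kernel integral of 4*t**(7/2)
∫ over [3, 4) of 6*t**(5/2)·t^(s-1) joins the sum

(768*2**(3*s)*s + 2688*2**(3*s) + 216*sqrt(3)*6**s*s + 324*sqrt(3)*6**s + sqrt(2))/(2**s*(4*s**2 + 24*s + 35))
  Re(s) > -5/2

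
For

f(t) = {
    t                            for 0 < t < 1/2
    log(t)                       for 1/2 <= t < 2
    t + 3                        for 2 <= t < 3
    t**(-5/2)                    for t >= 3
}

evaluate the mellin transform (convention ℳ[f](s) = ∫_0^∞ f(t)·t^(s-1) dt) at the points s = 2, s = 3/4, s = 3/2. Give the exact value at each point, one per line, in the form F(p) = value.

F(2) = 2*sqrt(3)/3 + 17*log(2)/8 + 207/16
F(3/4) = 2**(1/4)*(-436*sqrt(2) + 2*2**(3/4)*3**(1/4) + 65 + log(2**(42 + 84*sqrt(2))) + 180*6**(3/4))/63
F(3/2) = sqrt(2)*(-1139 + 30*sqrt(2) + 270*log(2) + 864*sqrt(6))/180

linearity at 1/2, 2, 3 turns ℳ[f](s) into 4 summed integrals
between 0 and 1/2 the integrand is t·t^(s-1)
∫ log(t)·t^(s-1) over [1/2, 2)
between 2 and 3 the integrand is (t + 3)·t^(s-1)
for t in [3, ∞): the term is ∫ t**(-5/2)·t^(s-1)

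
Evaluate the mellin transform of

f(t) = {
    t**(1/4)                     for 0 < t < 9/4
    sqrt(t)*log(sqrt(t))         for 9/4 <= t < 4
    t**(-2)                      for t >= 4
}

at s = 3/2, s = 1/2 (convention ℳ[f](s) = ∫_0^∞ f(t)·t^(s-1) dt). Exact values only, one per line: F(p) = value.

invert the power substitution to get sqrt(t) on [0, 3/2); t*log(t) on [3/2, 2); t**(-4) on [2, ∞)
the 3 pieces separated at 9/4, 4 each add one integral
[0, 9/4) adds the kernel integral of t**(1/4)
on [9/4, 4) integrate f = sqrt(t)*log(sqrt(t)) against the kernel
∫ over [4, ∞) of t**(-2)·t^(s-1) joins the sum

F(3/2) = -81*log(3)/32 - 47/128 + 27*sqrt(6)/28 + 337*log(2)/32
F(1/2) = -9*log(3)/4 - 19/24 + sqrt(6) + 25*log(2)/4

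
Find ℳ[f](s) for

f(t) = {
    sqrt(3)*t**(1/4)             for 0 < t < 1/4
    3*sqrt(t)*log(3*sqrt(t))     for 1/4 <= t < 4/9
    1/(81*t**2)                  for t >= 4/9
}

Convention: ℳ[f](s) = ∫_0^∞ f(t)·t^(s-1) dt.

peel off the power substitution: sqrt(3)*sqrt(t) on [0, 1/2); 3*t*log(3*t) on [1/2, 2/3); 1/(81*t**4) on [2/3, ∞)
back out the common scale on t: sqrt(t) on [0, 3/2); t*log(t) on [3/2, 2); t**(-4) on [2, ∞)
slice at 1/4, 4/9, transform all 3 pieces, and sum them
[0, 1/4) adds the kernel integral of sqrt(3)*t**(1/4)
[1/4, 4/9) adds the kernel integral of 3*sqrt(t)*log(3*sqrt(t))
on [4/9, ∞) integrate f = 1/(81*t**2) against the kernel

(64*2**(4*s)*s*(2*s - 4)*(4*s + 1)*log(2) - 32*2**(4*s)*(2*s - 4)*(4*s + 1) + 32*2**(4*s)*(2*s - 4)*(4*s + 1)*log(2) - 2**(4*s)*(4*s + 1)*(4*s**2 + 4*s + 1) - 48*3**(2*s)*s*(2*s - 4)*(4*s + 1)*log(3) + 48*3**(2*s)*s*(2*s - 4)*(4*s + 1)*log(2) - 24*3**(2*s)*(2*s - 4)*(4*s + 1)*log(3) + 24*3**(2*s)*(2*s - 4)*(4*s + 1)*log(2) + 24*3**(2*s)*(2*s - 4)*(4*s + 1) + 16*3**(2*s)*sqrt(6)*(2*s - 4)*(4*s**2 + 4*s + 1))/(8*6**(2*s)*(2*s - 4)*(4*s + 1)*(4*s**2 + 4*s + 1))
  -1/4 < Re(s) < 2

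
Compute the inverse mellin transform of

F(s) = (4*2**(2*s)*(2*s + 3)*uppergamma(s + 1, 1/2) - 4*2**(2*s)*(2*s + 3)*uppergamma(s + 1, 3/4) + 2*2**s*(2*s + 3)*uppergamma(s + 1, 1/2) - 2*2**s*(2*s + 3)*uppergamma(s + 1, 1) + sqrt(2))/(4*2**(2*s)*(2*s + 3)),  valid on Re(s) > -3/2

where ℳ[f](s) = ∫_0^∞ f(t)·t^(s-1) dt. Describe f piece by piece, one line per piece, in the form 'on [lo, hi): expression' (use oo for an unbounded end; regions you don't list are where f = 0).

strip the shared t-power: sqrt(2)*t on [0, 1/4); sqrt(t)*exp(-2*t) on [1/4, 1/2); sqrt(t)*exp(-t) on [1/2, 3/4)
remove the shared t-power first: sqrt(2)*sqrt(t) on [0, 1/4); exp(-2*t) on [1/4, 1/2); exp(-t) on [1/2, 3/4)
undo the common scale on t: sqrt(t) on [0, 1/2); exp(-t) on [1/2, 1); exp(-t/2) on [1, 3/2)
decompose at 1/4, 1/2; ℳ[f](s) sums the 3 pieces' integrals
over [0, 1/4), the kernel integral of sqrt(2)*t**(3/2) enters the sum
between 1/4 and 1/2 the integrand is t*exp(-2*t)·t^(s-1)
[1/2, 3/4) adds the kernel integral of t*exp(-t)

on [0, 1/4): sqrt(2)*t**(3/2)
on [1/4, 1/2): t*exp(-2*t)
on [1/2, 3/4): t*exp(-t)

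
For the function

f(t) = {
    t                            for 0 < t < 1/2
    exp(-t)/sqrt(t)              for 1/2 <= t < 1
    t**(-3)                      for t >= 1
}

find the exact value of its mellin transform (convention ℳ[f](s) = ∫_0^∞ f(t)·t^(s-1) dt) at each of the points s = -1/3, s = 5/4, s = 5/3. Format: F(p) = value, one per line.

the shared t-power comes off first: t**2 on [0, 1/2); sqrt(t)*exp(-t) on [1/2, 1); t**(-2) on [1, ∞)
strip the shared t-power: t**(3/2) on [0, 1/2); exp(-t) on [1/2, 1); t**(-5/2) on [1, ∞)
f breaks at 1/2, 1 into 3 integrals to sum
over [0, 1/2), the kernel integral of t enters the sum
over [1/2, 1), the kernel integral of exp(-t)/sqrt(t) enters the sum
between 1 and ∞ the integrand is t**(-3)·t^(s-1)

F(-1/3) = -uppergamma(-5/6, 1) + 3/10 + uppergamma(-5/6, 1/2) + 3*2**(1/3)/4
F(5/4) = -uppergamma(3/4, 1) + 2**(3/4)/18 + 4/7 + uppergamma(3/4, 1/2)
F(5/3) = -uppergamma(7/6, 1) + 3*2**(1/3)/64 + uppergamma(7/6, 1/2) + 3/4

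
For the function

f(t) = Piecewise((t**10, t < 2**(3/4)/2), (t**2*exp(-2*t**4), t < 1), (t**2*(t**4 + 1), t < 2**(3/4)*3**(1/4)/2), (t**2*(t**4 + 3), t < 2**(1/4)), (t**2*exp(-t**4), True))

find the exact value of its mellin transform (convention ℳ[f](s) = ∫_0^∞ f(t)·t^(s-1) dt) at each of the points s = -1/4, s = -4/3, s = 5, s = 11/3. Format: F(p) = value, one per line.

F(-1/4) = 2**(9/16)*(-28704*3**(7/16) - 18720*2**(7/16) - 6279*uppergamma(7/16, 2) + 6279*2**(7/16)*uppergamma(7/16, 2) + 644 + 6279*uppergamma(7/16, 1) + 51792*2**(7/8))/50232
F(-4/3) = 2**(5/6)*(-2184*3**(1/6) - 1248*2**(1/6) - 182*uppergamma(1/6, 2) + 182*2**(1/6)*uppergamma(1/6, 2) + 21 + 182*uppergamma(1/6, 1) + 3588*2**(1/3))/1456
F(5) = 2**(1/4)*(-3960*3**(3/4) - 2160*2**(3/4) - 1155*uppergamma(7/4, 2) + 77 + 1155*uppergamma(7/4, 1) + 2310*2**(3/4)*uppergamma(7/4, 2) + 22560*sqrt(2))/18480
F(11/3) = 2**(7/12)*(-85608*3**(5/12) - 45264*2**(5/12) - 20213*uppergamma(17/12, 2) + 1479 + 20213*uppergamma(17/12, 1) + 40426*2**(5/12)*uppergamma(17/12, 2) + 238128*2**(5/6))/323408

invert the power substitution to get t**5 on [0, sqrt(2)/2); t*exp(-2*t**2) on [sqrt(2)/2, 1); t*(t**2 + 1) on [1, sqrt(6)/2); …
peel off the power substitution: t**(5/2) on [0, 1/2); sqrt(t)*exp(-2*t) on [1/2, 1); sqrt(t)*(t + 1) on [1, 3/2); …
undo the shared t-power: t**2 on [0, 1/2); exp(-2*t) on [1/2, 1); t + 1 on [1, 3/2); …
summing 5 kernel integrals split by 2**(3/4)/2, 1, 2**(3/4)*3**(1/4)/2, 2**(1/4) yields ℳ[f](s)
piece [0, 2**(3/4)/2): integrate t**10 against the kernel
[2**(3/4)/2, 1) adds the kernel integral of t**2*exp(-2*t**4)
∫ over [1, 2**(3/4)*3**(1/4)/2) of t**2*(t**4 + 1)·t^(s-1) joins the sum
segment 2**(3/4)*3**(1/4)/2 to 2**(1/4) holds t**2*(t**4 + 3); add its integral
[2**(1/4), ∞) adds the kernel integral of t**2*exp(-t**4)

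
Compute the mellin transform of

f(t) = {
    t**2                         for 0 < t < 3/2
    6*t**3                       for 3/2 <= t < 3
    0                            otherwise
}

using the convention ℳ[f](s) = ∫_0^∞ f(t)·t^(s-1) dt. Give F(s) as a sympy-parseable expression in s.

along the cuts 3/2, ℳ[f](s) splits into 2 integrals
on [0, 3/2) integrate f = t**2 against the kernel
∫ 6*t**3·t^(s-1) over [3/2, 3)

9*(-8*3**s*s - 15*3**s + 72*6**s*s + 144*6**s)/(4*2**s*(s**2 + 5*s + 6))
  Re(s) > -2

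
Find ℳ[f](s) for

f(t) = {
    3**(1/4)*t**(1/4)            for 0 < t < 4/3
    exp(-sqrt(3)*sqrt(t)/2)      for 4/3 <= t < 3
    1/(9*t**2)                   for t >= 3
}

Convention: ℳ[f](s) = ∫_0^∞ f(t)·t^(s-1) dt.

(162*2**(2*s)*(s - 2)*(4*s + 1)*uppergamma(2*s, 1) - 162*2**(2*s)*(s - 2)*(4*s + 1)*uppergamma(2*s, 3/2) + 324*2**(2*s + 1/2)*(s - 2) - 9**s*(4*s + 1))/(81*3**s*(s - 2)*(4*s + 1))
  -1/4 < Re(s) < 2

invert the common scale on t to get t**(1/4) on [0, 4); exp(-sqrt(t)/2) on [4, 9); t**(-2) on [9, ∞)
peel off the power substitution: sqrt(t) on [0, 2); exp(-t/2) on [2, 3); t**(-4) on [3, ∞)
f breaks at 4/3, 3 into 3 integrals to sum
[0, 4/3) adds the kernel integral of 3**(1/4)*t**(1/4)
over [4/3, 3), the kernel integral of exp(-sqrt(3)*sqrt(t)/2) enters the sum
on [3, ∞) integrate f = 1/(9*t**2) against the kernel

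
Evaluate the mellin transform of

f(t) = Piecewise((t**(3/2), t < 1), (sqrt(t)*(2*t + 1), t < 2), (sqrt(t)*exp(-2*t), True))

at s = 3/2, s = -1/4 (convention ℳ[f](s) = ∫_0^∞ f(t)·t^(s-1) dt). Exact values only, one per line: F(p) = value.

F(3/2) = 5*exp(-4)/4 + 13/2
F(-1/4) = -24/5 + 2**(3/4)*uppergamma(1/4, 4)/2 + 36*2**(1/4)/5

back out the power substitution: t**3 on [0, 1); t*(2*t**2 + 1) on [1, sqrt(2)); t*exp(-2*t**2) on [sqrt(2), ∞)
undo the shared t-power: t**2 on [0, 1); 2*t**2 + 1 on [1, sqrt(2)); exp(-2*t**2) on [sqrt(2), ∞)
remove the power substitution first: t on [0, 1); 2*t + 1 on [1, 2); exp(-2*t) on [2, ∞)
split f at 1, 2: ℳ[f](s) collects 3 kernel integrals
between 0 and 1 the integrand is t**(3/2)·t^(s-1)
piece [1, 2): integrate sqrt(t)*(2*t + 1) against the kernel
the [2, ∞) slice contributes ∫ sqrt(t)*exp(-2*t)·t^(s-1) dt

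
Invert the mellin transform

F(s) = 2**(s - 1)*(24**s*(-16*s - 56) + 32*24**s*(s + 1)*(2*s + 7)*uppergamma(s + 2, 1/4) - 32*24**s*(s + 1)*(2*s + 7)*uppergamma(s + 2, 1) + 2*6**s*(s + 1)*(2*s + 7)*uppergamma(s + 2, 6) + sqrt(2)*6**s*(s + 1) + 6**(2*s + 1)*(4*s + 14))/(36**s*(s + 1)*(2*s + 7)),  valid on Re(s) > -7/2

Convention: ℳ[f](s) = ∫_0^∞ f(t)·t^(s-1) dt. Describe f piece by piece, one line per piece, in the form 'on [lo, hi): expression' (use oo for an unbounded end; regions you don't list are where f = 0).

on [0, 1/3): 27*sqrt(6)*t**(7/2)/4
on [1/3, 4/3): 9*t**2*exp(-3*t/4)
on [4/3, 2): 3*t
on [2, oo): 9*t**2*exp(-3*t)

invert the common scale on t to get sqrt(2)*t**(7/2)/4 on [0, 1); t**2*exp(-t/4) on [1, 4); t on [4, 6); …
peel off the shared t-power: sqrt(2)*t**(3/2)/4 on [0, 1); exp(-t/4) on [1, 4); 1/t on [4, 6); …
invert the common scale on t to get t**(3/2) on [0, 1/2); exp(-t/2) on [1/2, 2); 1/(2*t) on [2, 3); …
along the cuts 1/3, 4/3, 2, ℳ[f](s) splits into 4 integrals
∫ 27*sqrt(6)*t**(7/2)/4·t^(s-1) over [0, 1/3)
[1/3, 4/3) adds the kernel integral of 9*t**2*exp(-3*t/4)
∫ over [4/3, 2) of 3*t·t^(s-1) joins the sum
segment [2, ∞) carries 9*t**2*exp(-3*t); integrate it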